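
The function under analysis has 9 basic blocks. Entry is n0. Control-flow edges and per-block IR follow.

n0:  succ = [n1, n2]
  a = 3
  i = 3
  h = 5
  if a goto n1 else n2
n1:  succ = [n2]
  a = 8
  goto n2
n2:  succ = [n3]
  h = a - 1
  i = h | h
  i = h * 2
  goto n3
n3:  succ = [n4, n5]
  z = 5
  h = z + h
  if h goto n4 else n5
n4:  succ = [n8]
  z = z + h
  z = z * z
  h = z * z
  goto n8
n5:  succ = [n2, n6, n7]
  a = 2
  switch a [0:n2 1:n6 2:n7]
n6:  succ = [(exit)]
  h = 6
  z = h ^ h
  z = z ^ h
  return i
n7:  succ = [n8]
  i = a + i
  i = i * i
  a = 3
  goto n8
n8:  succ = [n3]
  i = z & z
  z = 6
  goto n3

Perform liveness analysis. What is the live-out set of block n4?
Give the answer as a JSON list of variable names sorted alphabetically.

Per-block:
  n0 def {a,h,i} use ∅
  n1 def {a} use ∅
  n2 def {h,i} use {a}
  n3 def {h,z} use {h}
  n4 def {h,z} use {h,z}
  n5 def {a} use ∅
  n6 def {h,z} use {i}
  n7 def {a,i} use {a,i}
  n8 def {i,z} use {z}

Liveness:
  n0: in=∅ out={a}
  n1: in=∅ out={a}
  n2: in={a} out={h,i}
  n3: in={h,i} out={h,i,z}
  n4: in={h,z} out={h,z}
  n5: in={h,i,z} out={a,h,i,z}
  n6: in={i} out=∅
  n7: in={a,h,i,z} out={h,z}
  n8: in={h,z} out={h,i}

live-out(n4) = ["h", "z"]

Answer: ["h", "z"]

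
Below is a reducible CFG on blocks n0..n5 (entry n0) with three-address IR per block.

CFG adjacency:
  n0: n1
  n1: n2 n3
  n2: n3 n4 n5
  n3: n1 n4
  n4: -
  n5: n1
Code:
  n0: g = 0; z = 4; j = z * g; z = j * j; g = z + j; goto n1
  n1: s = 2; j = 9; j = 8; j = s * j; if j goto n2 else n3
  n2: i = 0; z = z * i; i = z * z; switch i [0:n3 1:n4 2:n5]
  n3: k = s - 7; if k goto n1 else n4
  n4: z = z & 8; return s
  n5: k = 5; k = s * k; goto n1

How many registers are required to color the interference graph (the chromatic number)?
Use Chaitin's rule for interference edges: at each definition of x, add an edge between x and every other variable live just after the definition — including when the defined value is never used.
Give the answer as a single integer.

def/use:
  n0: {g,j,z} / ∅
  n1: {j,s} / ∅
  n2: {i,z} / {z}
  n3: {k} / {s}
  n4: {z} / {s,z}
  n5: {k} / {s}

Live sets:
  live n0: ∅→{z}
  live n1: {z}→{s,z}
  live n2: {s,z}→{s,z}
  live n3: {s,z}→{s,z}
  live n4: {s,z}→∅
  live n5: {s,z}→{z}

Interference:
  g: {z}
  i: {s,z}
  j: {s,z}
  k: {s,z}
  s: {i,j,k,z}
  z: {g,i,j,k,s}

Colouring:
  lower bound: {i,s,z} mutually conflict ⇒ χ ≥ 3
  assign g→c1 i→c2 j→c2 k→c2 s→c1 z→c0 — no edge inside a register ⇒ χ ≤ 3
  χ = 3

Answer: 3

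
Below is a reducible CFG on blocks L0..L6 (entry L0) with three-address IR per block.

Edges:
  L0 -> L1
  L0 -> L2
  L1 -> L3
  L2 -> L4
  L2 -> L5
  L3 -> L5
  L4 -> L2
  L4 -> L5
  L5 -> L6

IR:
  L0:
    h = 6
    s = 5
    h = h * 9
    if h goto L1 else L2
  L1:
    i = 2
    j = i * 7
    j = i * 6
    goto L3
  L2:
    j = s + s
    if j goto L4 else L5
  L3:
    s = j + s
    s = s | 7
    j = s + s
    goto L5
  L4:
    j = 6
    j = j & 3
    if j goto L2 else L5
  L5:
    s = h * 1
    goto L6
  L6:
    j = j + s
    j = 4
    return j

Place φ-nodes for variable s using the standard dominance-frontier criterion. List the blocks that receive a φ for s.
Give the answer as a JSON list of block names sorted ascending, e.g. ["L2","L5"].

Answer: ["L5"]

Working:
idom tree: L1←L0 L2←L0 L3←L1 L4←L2 L5←L0 L6←L5
Join-block Dom:
  L2: preds {L0,L4}: {L0} ∩ {L0,L2,L4} = {L0}; idom=L0
  L5: preds {L2,L3,L4}: {L0,L2} ∩ {L0,L1,L3} ∩ {L0,L2,L4} = {L0}; idom=L0

DF walk-up:
  L2←L0: walk · to L0
  L2←L4: walk L4→L2 to L0
  L5←L2: walk L2 to L0
  L5←L3: walk L3→L1 to L0
  L5←L4: walk L4→L2 to L0
  L0: DF=∅
  L1: DF={L5}
  L2: DF={L2,L5}
  L3: DF={L5}
  L4: DF={L2,L5}
  L5: DF=∅
  L6: DF=∅

φ for s: defs {L0,L3,L5}
  DF⁺ = {L5}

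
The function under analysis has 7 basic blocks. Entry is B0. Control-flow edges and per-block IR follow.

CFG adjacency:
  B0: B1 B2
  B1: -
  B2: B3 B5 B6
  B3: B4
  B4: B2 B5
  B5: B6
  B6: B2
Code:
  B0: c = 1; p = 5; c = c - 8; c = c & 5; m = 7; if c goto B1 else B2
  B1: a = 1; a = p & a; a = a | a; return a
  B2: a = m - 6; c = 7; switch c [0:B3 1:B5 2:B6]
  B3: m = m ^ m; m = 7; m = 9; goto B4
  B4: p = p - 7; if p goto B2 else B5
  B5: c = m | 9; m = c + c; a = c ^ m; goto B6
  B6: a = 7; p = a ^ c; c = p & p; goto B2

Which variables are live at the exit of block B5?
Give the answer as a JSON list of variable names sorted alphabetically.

def/use:
  B0: def={c,m,p} ue=∅
  B1: def={a} ue={p}
  B2: def={a,c} ue={m}
  B3: def={m} ue={m}
  B4: def={p} ue={p}
  B5: def={a,c,m} ue={m}
  B6: def={a,c,p} ue={c}

Live sets:
  B0 li=∅ lo={m,p}
  B1 li={p} lo=∅
  B2 li={m,p} lo={c,m,p}
  B3 li={m,p} lo={m,p}
  B4 li={m,p} lo={m,p}
  B5 li={m} lo={c,m}
  B6 li={c,m} lo={m,p}

live-out(B5) = ["c", "m"]

Answer: ["c", "m"]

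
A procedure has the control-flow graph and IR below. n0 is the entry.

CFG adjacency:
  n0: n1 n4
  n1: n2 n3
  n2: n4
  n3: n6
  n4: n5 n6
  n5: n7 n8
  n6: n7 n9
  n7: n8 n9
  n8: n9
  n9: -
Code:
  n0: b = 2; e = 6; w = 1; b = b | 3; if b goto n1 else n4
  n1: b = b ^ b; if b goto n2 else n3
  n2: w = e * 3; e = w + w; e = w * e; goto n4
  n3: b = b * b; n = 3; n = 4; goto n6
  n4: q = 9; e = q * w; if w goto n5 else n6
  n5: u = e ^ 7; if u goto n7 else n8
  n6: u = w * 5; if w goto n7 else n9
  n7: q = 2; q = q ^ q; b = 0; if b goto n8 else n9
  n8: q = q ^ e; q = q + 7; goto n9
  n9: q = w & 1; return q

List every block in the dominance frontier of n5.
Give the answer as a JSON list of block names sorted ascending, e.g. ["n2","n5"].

Answer: ["n7", "n8"]

Analysis:
idom tree: n1←n0 n2←n1 n3←n1 n4←n0 n5←n4 n6←n0 n7←n0 n8←n0 n9←n0
Dom at joins:
  n4: preds {n0,n2}: {n0} ∩ {n0,n1,n2} = {n0}; idom=n0
  n6: preds {n3,n4}: {n0,n1,n3} ∩ {n0,n4} = {n0}; idom=n0
  n7: preds {n5,n6}: {n0,n4,n5} ∩ {n0,n6} = {n0}; idom=n0
  n8: preds {n5,n7}: {n0,n4,n5} ∩ {n0,n7} = {n0}; idom=n0
  n9: preds {n6,n7,n8}: {n0,n6} ∩ {n0,n7} ∩ {n0,n8} = {n0}; idom=n0

DF derivation:
  join n4 pred n0: · stop@n0
  join n4 pred n2: n2→n1 stop@n0
  join n6 pred n3: n3→n1 stop@n0
  join n6 pred n4: n4 stop@n0
  join n7 pred n5: n5→n4 stop@n0
  join n7 pred n6: n6 stop@n0
  join n8 pred n5: n5→n4 stop@n0
  join n8 pred n7: n7 stop@n0
  join n9 pred n6: n6 stop@n0
  join n9 pred n7: n7 stop@n0
  join n9 pred n8: n8 stop@n0
  n0: DF=∅
  n1: DF={n4,n6}
  n2: DF={n4}
  n3: DF={n6}
  n4: DF={n6,n7,n8}
  n5: DF={n7,n8}
  n6: DF={n7,n9}
  n7: DF={n8,n9}
  n8: DF={n9}
  n9: DF=∅

DF(n5) = ["n7", "n8"]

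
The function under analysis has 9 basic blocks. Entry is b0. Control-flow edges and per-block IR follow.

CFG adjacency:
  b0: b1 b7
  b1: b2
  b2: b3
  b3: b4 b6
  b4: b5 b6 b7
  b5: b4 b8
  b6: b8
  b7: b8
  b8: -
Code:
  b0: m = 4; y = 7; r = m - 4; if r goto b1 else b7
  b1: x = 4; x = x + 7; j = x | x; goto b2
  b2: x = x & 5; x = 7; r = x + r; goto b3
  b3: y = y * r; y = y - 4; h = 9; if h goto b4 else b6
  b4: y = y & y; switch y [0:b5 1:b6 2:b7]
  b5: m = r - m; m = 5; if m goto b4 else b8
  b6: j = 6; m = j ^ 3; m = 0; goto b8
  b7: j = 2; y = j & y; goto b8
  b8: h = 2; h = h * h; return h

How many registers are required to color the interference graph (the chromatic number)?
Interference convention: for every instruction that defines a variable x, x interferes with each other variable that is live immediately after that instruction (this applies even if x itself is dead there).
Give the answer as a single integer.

Answer: 5

Analysis:
Per-block:
  b0: def={m,r,y} ue=∅
  b1: def={j,x} ue=∅
  b2: def={r,x} ue={r,x}
  b3: def={h,y} ue={r,y}
  b4: def={y} ue={y}
  b5: def={m} ue={m,r}
  b6: def={j,m} ue=∅
  b7: def={j,y} ue={y}
  b8: def={h} ue=∅

Backward fixpoint:
  live b0: ∅→{m,r,y}
  live b1: {m,r,y}→{m,r,x,y}
  live b2: {m,r,x,y}→{m,r,y}
  live b3: {m,r,y}→{m,r,y}
  live b4: {m,r,y}→{m,r,y}
  live b5: {m,r,y}→{m,r,y}
  live b6: ∅→∅
  live b7: {y}→∅
  live b8: ∅→∅

Conflict graph:
  h: {m,r,y}
  j: {m,r,x,y}
  m: {h,j,r,x,y}
  r: {h,j,m,x,y}
  x: {j,m,r,y}
  y: {h,j,m,r,x}

Registers:
  clique {j,m,r,x,y} ⇒ need ≥ 5
  5-colouring: R0={m}  R1={r}  R2={y}  R3={h,j}  R4={x}
  χ = 5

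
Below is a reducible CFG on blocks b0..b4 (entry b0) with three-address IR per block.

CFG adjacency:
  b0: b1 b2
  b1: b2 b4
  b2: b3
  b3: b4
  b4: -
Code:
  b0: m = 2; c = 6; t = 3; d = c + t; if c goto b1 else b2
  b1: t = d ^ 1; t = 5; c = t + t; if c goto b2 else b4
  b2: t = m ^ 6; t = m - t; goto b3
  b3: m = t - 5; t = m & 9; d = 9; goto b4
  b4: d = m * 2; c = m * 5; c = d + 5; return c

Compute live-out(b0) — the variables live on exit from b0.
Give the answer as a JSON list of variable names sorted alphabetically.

Answer: ["d", "m"]

Analysis:
Per-block:
  b0 def {c,d,m,t} use ∅
  b1 def {c,t} use {d}
  b2 def {t} use {m}
  b3 def {d,m,t} use {t}
  b4 def {c,d} use {m}

Backward fixpoint:
  b0: in=∅ out={d,m}
  b1: in={d,m} out={m}
  b2: in={m} out={t}
  b3: in={t} out={m}
  b4: in={m} out=∅

live-out(b0) = ["d", "m"]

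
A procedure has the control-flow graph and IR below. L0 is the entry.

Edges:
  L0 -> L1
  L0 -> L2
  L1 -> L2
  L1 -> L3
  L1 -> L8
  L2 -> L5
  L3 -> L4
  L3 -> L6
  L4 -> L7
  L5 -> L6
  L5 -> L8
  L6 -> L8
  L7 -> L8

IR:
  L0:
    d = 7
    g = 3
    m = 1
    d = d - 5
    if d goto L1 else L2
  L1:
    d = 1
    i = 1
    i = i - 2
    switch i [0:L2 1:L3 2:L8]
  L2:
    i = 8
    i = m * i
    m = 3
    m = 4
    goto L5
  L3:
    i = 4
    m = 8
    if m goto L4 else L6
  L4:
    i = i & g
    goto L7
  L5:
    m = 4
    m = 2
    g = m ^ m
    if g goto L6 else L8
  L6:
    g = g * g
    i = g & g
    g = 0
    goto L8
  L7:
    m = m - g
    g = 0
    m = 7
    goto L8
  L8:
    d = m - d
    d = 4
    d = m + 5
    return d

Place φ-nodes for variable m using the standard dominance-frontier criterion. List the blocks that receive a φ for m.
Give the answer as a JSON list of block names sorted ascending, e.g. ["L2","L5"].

idom tree: L1←L0 L2←L0 L3←L1 L4←L3 L5←L2 L6←L0 L7←L4 L8←L0
Dom∩ at merges:
  L2: preds {L0,L1}: {L0} ∩ {L0,L1} = {L0}; idom=L0
  L6: preds {L3,L5}: {L0,L1,L3} ∩ {L0,L2,L5} = {L0}; idom=L0
  L8: preds {L1,L5,L6,L7}: {L0,L1} ∩ {L0,L2,L5} ∩ {L0,L6} ∩ {L0,L1,L3,L4,L7} = {L0}; idom=L0

DF walk-up:
  L2←L0: walk · to L0
  L2←L1: walk L1 to L0
  L6←L3: walk L3→L1 to L0
  L6←L5: walk L5→L2 to L0
  L8←L1: walk L1 to L0
  L8←L5: walk L5→L2 to L0
  L8←L6: walk L6 to L0
  L8←L7: walk L7→L4→L3→L1 to L0
  L0 → ∅
  L1 → {L2,L6,L8}
  L2 → {L6,L8}
  L3 → {L6,L8}
  L4 → {L8}
  L5 → {L6,L8}
  L6 → {L8}
  L7 → {L8}
  L8 → ∅

φ for m: defs {L0,L2,L3,L5,L7}
  DF⁺ = {L6,L8}

Answer: ["L6", "L8"]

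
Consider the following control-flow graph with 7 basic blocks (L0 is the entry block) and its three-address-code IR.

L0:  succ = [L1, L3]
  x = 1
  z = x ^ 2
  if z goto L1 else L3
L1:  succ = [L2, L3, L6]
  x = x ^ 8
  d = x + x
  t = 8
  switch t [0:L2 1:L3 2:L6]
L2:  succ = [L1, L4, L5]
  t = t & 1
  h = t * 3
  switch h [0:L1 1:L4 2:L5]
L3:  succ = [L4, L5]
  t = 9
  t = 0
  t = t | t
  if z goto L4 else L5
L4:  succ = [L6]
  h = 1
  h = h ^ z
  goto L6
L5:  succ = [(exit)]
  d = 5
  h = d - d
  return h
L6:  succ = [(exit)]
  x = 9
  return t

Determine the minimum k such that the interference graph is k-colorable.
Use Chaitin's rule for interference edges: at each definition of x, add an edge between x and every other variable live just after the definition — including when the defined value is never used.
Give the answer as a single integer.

Block summaries:
  L0 def {x,z} use ∅
  L1 def {d,t,x} use {x}
  L2 def {h,t} use {t}
  L3 def {t} use {z}
  L4 def {h} use {z}
  L5 def {d,h} use ∅
  L6 def {x} use {t}

Live sets:
  live L0: ∅→{x,z}
  live L1: {x,z}→{t,x,z}
  live L2: {t,x,z}→{t,x,z}
  live L3: {z}→{t,z}
  live L4: {t,z}→{t}
  live L5: ∅→∅
  live L6: {t}→∅

Conflict graph:
  d: {x,z}
  h: {t,x,z}
  t: {h,x,z}
  x: {d,h,t,z}
  z: {d,h,t,x}

Chromatic number:
  {h,t,x,z} pairwise interfere (4-clique) ⇒ χ ≥ 4
  4-colouring: c0={x}  c1={z}  c2={d,h}  c3={t}
  χ = 4

Answer: 4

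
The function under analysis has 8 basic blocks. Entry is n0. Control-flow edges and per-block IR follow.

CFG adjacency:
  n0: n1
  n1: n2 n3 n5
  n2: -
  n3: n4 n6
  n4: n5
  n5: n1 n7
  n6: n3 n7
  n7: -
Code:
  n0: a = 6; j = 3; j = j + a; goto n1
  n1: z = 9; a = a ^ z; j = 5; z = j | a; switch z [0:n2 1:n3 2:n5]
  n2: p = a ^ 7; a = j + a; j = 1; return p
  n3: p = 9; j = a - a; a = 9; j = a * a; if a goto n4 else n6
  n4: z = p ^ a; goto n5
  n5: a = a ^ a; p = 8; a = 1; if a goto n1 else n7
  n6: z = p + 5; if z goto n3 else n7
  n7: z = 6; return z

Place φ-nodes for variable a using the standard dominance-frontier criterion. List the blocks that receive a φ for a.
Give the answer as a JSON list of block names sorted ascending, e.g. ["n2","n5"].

idom tree: n1←n0 n2←n1 n3←n1 n4←n3 n5←n1 n6←n3 n7←n1
Dom∩ at merges:
  n1: preds {n0,n5}: {n0} ∩ {n0,n1,n5} = {n0}; idom=n0
  n3: preds {n1,n6}: {n0,n1} ∩ {n0,n1,n3,n6} = {n0,n1}; idom=n1
  n5: preds {n1,n4}: {n0,n1} ∩ {n0,n1,n3,n4} = {n0,n1}; idom=n1
  n7: preds {n5,n6}: {n0,n1,n5} ∩ {n0,n1,n3,n6} = {n0,n1}; idom=n1

DF derivation:
  join n1 pred n0: · stop@n0
  join n1 pred n5: n5→n1 stop@n0
  join n3 pred n1: · stop@n1
  join n3 pred n6: n6→n3 stop@n1
  join n5 pred n1: · stop@n1
  join n5 pred n4: n4→n3 stop@n1
  join n7 pred n5: n5 stop@n1
  join n7 pred n6: n6→n3 stop@n1
  DF(n0)=∅
  DF(n1)={n1}
  DF(n2)=∅
  DF(n3)={n3,n5,n7}
  DF(n4)={n5}
  DF(n5)={n1,n7}
  DF(n6)={n3,n7}
  DF(n7)=∅

φ for a: defs {n0,n1,n2,n3,n5}
  DF⁺ = {n1,n3,n5,n7}

Answer: ["n1", "n3", "n5", "n7"]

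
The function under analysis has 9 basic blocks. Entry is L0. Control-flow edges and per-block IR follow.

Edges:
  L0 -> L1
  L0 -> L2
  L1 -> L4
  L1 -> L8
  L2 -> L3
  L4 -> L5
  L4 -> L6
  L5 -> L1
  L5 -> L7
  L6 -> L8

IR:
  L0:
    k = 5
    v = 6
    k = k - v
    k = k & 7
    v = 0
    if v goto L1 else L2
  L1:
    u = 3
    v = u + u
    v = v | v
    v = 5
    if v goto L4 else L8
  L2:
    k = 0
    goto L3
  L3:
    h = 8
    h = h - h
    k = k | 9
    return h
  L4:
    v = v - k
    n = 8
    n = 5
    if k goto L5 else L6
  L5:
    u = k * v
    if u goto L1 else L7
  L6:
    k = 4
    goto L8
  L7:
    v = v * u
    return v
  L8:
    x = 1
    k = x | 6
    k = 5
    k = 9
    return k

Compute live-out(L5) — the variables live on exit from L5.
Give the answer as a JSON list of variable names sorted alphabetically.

Answer: ["k", "u", "v"]

Derivation:
def/use:
  L0: {k,v} / ∅
  L1: {u,v} / ∅
  L2: {k} / ∅
  L3: {h,k} / {k}
  L4: {n,v} / {k,v}
  L5: {u} / {k,v}
  L6: {k} / ∅
  L7: {v} / {u,v}
  L8: {k,x} / ∅

Live sets:
  L0: in=∅ out={k}
  L1: in={k} out={k,v}
  L2: in=∅ out={k}
  L3: in={k} out=∅
  L4: in={k,v} out={k,v}
  L5: in={k,v} out={k,u,v}
  L6: in=∅ out=∅
  L7: in={u,v} out=∅
  L8: in=∅ out=∅

live-out(L5) = ["k", "u", "v"]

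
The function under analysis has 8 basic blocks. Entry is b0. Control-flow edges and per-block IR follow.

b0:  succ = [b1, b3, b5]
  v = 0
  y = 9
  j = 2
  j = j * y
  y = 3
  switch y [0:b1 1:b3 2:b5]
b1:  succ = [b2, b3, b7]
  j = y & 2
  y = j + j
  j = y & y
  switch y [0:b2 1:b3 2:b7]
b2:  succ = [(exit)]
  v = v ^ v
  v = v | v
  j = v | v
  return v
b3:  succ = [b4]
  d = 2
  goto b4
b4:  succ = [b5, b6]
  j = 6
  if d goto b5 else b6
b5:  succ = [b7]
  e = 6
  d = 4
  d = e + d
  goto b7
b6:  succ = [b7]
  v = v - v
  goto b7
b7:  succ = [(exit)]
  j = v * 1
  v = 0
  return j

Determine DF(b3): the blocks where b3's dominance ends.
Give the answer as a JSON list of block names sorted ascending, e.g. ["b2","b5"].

idom tree: b1←b0 b2←b1 b3←b0 b4←b3 b5←b0 b6←b4 b7←b0
Dom at joins:
  b3: preds {b0,b1}: {b0} ∩ {b0,b1} = {b0}; idom=b0
  b5: preds {b0,b4}: {b0} ∩ {b0,b3,b4} = {b0}; idom=b0
  b7: preds {b1,b5,b6}: {b0,b1} ∩ {b0,b5} ∩ {b0,b3,b4,b6} = {b0}; idom=b0

DF derivation:
  b3←b0: walk · to b0
  b3←b1: walk b1 to b0
  b5←b0: walk · to b0
  b5←b4: walk b4→b3 to b0
  b7←b1: walk b1 to b0
  b7←b5: walk b5 to b0
  b7←b6: walk b6→b4→b3 to b0
  b0 → ∅
  b1 → {b3,b7}
  b2 → ∅
  b3 → {b5,b7}
  b4 → {b5,b7}
  b5 → {b7}
  b6 → {b7}
  b7 → ∅

DF(b3) = ["b5", "b7"]

Answer: ["b5", "b7"]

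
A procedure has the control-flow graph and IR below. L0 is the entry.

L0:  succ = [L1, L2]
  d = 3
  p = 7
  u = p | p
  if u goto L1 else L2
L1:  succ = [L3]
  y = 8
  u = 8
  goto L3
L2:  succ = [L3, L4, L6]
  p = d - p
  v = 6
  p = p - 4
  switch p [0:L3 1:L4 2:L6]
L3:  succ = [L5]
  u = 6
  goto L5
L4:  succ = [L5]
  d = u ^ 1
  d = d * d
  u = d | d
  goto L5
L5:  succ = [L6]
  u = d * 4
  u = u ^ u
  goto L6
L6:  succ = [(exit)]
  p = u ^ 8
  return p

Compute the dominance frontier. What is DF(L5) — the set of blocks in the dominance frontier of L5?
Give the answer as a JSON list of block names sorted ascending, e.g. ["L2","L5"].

idom tree: L1←L0 L2←L0 L3←L0 L4←L2 L5←L0 L6←L0
Dom∩ at merges:
  L3: preds {L1,L2}: {L0,L1} ∩ {L0,L2} = {L0}; idom=L0
  L5: preds {L3,L4}: {L0,L3} ∩ {L0,L2,L4} = {L0}; idom=L0
  L6: preds {L2,L5}: {L0,L2} ∩ {L0,L5} = {L0}; idom=L0

DF derivation:
  L3←L1: walk L1 to L0
  L3←L2: walk L2 to L0
  L5←L3: walk L3 to L0
  L5←L4: walk L4→L2 to L0
  L6←L2: walk L2 to L0
  L6←L5: walk L5 to L0
  DF(L0)=∅
  DF(L1)={L3}
  DF(L2)={L3,L5,L6}
  DF(L3)={L5}
  DF(L4)={L5}
  DF(L5)={L6}
  DF(L6)=∅

DF(L5) = ["L6"]

Answer: ["L6"]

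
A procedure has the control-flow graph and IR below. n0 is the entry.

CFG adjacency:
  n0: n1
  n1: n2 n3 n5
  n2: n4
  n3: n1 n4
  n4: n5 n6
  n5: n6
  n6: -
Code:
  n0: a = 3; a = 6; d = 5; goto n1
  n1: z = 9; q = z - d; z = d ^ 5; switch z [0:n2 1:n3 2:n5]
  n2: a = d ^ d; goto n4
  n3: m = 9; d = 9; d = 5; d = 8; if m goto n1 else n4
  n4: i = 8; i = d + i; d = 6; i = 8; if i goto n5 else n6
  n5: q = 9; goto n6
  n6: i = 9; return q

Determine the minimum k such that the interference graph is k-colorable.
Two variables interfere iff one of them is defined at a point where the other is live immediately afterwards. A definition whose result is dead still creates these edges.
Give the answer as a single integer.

Answer: 3

Working:
Block summaries:
  n0: def={a,d} ue=∅
  n1: def={q,z} ue={d}
  n2: def={a} ue={d}
  n3: def={d,m} ue=∅
  n4: def={d,i} ue={d}
  n5: def={q} ue=∅
  n6: def={i} ue={q}

Backward fixpoint:
  n0 li=∅ lo={d}
  n1 li={d} lo={d,q}
  n2 li={d,q} lo={d,q}
  n3 li={q} lo={d,q}
  n4 li={d,q} lo={q}
  n5 li=∅ lo={q}
  n6 li={q} lo=∅

Interfere edges:
  a↔{d,q}
  d↔{a,i,m,q,z}
  i↔{d,q}
  m↔{d,q}
  q↔{a,d,i,m,z}
  z↔{d,q}

Colouring:
  clique {a,d,q} ⇒ need ≥ 3
  3-colouring: c0={d}  c1={q}  c2={a,i,m,z}
  χ = 3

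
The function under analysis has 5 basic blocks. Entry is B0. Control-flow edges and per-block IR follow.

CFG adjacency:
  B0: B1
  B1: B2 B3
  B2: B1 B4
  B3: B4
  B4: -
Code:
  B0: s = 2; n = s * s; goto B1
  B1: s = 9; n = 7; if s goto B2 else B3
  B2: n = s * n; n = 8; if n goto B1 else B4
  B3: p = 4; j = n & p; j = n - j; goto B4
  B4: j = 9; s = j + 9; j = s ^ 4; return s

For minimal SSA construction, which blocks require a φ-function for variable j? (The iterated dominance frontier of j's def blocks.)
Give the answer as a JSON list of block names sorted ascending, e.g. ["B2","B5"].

idom tree: B1←B0 B2←B1 B3←B1 B4←B1
Dom at joins:
  B1: preds {B0,B2}: {B0} ∩ {B0,B1,B2} = {B0}; idom=B0
  B4: preds {B2,B3}: {B0,B1,B2} ∩ {B0,B1,B3} = {B0,B1}; idom=B1

Frontier:
  B1←B0: walk · to B0
  B1←B2: walk B2→B1 to B0
  B4←B2: walk B2 to B1
  B4←B3: walk B3 to B1
  B0 → ∅
  B1 → {B1}
  B2 → {B1,B4}
  B3 → {B4}
  B4 → ∅

φ for j: defs {B3,B4}
  DF⁺ = {B4}

Answer: ["B4"]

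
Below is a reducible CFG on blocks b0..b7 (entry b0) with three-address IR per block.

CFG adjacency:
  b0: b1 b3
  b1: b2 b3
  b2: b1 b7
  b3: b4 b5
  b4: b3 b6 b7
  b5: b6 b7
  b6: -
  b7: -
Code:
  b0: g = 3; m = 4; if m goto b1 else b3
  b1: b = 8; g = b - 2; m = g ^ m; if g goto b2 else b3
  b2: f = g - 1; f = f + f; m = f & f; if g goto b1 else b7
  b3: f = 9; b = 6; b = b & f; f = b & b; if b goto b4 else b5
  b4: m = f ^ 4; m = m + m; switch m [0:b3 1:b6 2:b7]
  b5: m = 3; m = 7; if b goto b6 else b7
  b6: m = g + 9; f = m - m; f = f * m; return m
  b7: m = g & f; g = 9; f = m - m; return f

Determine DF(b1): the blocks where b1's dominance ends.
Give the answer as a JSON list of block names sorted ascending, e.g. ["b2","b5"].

idom tree: b1←b0 b2←b1 b3←b0 b4←b3 b5←b3 b6←b3 b7←b0
Join-block Dom:
  b1: preds {b0,b2}: {b0} ∩ {b0,b1,b2} = {b0}; idom=b0
  b3: preds {b0,b1,b4}: {b0} ∩ {b0,b1} ∩ {b0,b3,b4} = {b0}; idom=b0
  b6: preds {b4,b5}: {b0,b3,b4} ∩ {b0,b3,b5} = {b0,b3}; idom=b3
  b7: preds {b2,b4,b5}: {b0,b1,b2} ∩ {b0,b3,b4} ∩ {b0,b3,b5} = {b0}; idom=b0

DF walk-up:
  b1←b0: walk · to b0
  b1←b2: walk b2→b1 to b0
  b3←b0: walk · to b0
  b3←b1: walk b1 to b0
  b3←b4: walk b4→b3 to b0
  b6←b4: walk b4 to b3
  b6←b5: walk b5 to b3
  b7←b2: walk b2→b1 to b0
  b7←b4: walk b4→b3 to b0
  b7←b5: walk b5→b3 to b0
  DF(b0)=∅
  DF(b1)={b1,b3,b7}
  DF(b2)={b1,b7}
  DF(b3)={b3,b7}
  DF(b4)={b3,b6,b7}
  DF(b5)={b6,b7}
  DF(b6)=∅
  DF(b7)=∅

DF(b1) = ["b1", "b3", "b7"]

Answer: ["b1", "b3", "b7"]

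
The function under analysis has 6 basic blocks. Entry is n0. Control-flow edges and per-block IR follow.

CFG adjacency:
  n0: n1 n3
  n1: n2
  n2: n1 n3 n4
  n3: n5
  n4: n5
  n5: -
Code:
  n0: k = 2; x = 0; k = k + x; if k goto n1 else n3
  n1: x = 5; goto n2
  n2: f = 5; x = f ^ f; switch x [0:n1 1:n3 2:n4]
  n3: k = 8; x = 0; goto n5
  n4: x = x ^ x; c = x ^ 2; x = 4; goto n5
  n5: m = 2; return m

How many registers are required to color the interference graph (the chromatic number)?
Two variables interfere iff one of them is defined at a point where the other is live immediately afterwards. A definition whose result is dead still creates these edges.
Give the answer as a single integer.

Answer: 2

Derivation:
Per-block:
  n0: def={k,x} ue=∅
  n1: def={x} ue=∅
  n2: def={f,x} ue=∅
  n3: def={k,x} ue=∅
  n4: def={c,x} ue={x}
  n5: def={m} ue=∅

Backward fixpoint:
  n0 li=∅ lo=∅
  n1 li=∅ lo=∅
  n2 li=∅ lo={x}
  n3 li=∅ lo=∅
  n4 li={x} lo=∅
  n5 li=∅ lo=∅

Conflict graph:
  c: ∅
  f: ∅
  k: {x}
  m: ∅
  x: {k}

Registers:
  lower bound: {k,x} mutually conflict ⇒ χ ≥ 2
  2-colouring: r0={c,f,k,m}  r1={x}
  χ = 2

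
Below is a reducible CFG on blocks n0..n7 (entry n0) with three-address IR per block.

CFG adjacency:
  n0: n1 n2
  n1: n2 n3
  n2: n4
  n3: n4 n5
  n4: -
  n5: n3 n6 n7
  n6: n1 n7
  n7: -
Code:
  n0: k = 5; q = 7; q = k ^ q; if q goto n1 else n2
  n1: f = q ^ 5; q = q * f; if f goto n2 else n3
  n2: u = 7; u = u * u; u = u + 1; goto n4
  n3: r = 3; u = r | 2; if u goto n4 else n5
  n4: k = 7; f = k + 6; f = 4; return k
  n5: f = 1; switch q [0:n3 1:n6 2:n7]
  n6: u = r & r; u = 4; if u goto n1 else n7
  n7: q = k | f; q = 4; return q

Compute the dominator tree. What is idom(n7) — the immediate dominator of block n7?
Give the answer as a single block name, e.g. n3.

idom tree: n1←n0 n2←n0 n3←n1 n4←n0 n5←n3 n6←n5 n7←n5
Dom∩ at merges:
  n1: preds {n0,n6}: {n0} ∩ {n0,n1,n3,n5,n6} = {n0}; idom=n0
  n2: preds {n0,n1}: {n0} ∩ {n0,n1} = {n0}; idom=n0
  n3: preds {n1,n5}: {n0,n1} ∩ {n0,n1,n3,n5} = {n0,n1}; idom=n1
  n4: preds {n2,n3}: {n0,n2} ∩ {n0,n1,n3} = {n0}; idom=n0
  n7: preds {n5,n6}: {n0,n1,n3,n5} ∩ {n0,n1,n3,n5,n6} = {n0,n1,n3,n5}; idom=n5

idom(n7) = n5

Answer: n5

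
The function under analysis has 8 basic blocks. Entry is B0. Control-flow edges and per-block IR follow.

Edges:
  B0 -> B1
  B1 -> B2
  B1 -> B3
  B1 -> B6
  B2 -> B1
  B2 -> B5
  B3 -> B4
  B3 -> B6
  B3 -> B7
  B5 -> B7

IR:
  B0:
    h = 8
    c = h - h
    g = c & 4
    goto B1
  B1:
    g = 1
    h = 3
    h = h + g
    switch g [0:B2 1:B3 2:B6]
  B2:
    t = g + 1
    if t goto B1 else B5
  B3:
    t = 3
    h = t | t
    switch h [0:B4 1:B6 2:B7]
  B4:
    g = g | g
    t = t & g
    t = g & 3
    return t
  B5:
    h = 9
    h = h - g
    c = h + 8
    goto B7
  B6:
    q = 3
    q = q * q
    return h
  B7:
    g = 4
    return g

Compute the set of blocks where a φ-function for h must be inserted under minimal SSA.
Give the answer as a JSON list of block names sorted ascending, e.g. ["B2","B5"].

idom tree: B1←B0 B2←B1 B3←B1 B4←B3 B5←B2 B6←B1 B7←B1
Dom at joins:
  B1: preds {B0,B2}: {B0} ∩ {B0,B1,B2} = {B0}; idom=B0
  B6: preds {B1,B3}: {B0,B1} ∩ {B0,B1,B3} = {B0,B1}; idom=B1
  B7: preds {B3,B5}: {B0,B1,B3} ∩ {B0,B1,B2,B5} = {B0,B1}; idom=B1

DF walk-up:
  B1←B0: walk · to B0
  B1←B2: walk B2→B1 to B0
  B6←B1: walk · to B1
  B6←B3: walk B3 to B1
  B7←B3: walk B3 to B1
  B7←B5: walk B5→B2 to B1
  B0: DF=∅
  B1: DF={B1}
  B2: DF={B1,B7}
  B3: DF={B6,B7}
  B4: DF=∅
  B5: DF={B7}
  B6: DF=∅
  B7: DF=∅

φ for h: defs {B0,B1,B3,B5}
  DF⁺ = {B1,B6,B7}

Answer: ["B1", "B6", "B7"]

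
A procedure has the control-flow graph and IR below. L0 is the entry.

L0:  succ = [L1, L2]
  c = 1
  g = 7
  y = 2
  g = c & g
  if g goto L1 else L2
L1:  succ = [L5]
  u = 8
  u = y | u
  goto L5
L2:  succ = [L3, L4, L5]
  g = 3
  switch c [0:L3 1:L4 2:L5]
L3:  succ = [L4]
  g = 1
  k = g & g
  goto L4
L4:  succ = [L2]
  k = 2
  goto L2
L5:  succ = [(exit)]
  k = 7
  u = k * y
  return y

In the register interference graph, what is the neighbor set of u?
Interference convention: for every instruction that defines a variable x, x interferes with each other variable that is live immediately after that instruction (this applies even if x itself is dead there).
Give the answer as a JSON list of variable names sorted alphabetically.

Answer: ["y"]

Analysis:
Block summaries:
  L0: def={c,g,y} ue=∅
  L1: def={u} ue={y}
  L2: def={g} ue={c}
  L3: def={g,k} ue=∅
  L4: def={k} ue=∅
  L5: def={k,u} ue={y}

Backward fixpoint:
  L0: in=∅ out={c,y}
  L1: in={y} out={y}
  L2: in={c,y} out={c,y}
  L3: in={c,y} out={c,y}
  L4: in={c,y} out={c,y}
  L5: in={y} out=∅

Conflict graph:
  c — {g,k,y}
  g — {c,y}
  k — {c,y}
  u — {y}
  y — {c,g,k,u}

N(u) = ["y"]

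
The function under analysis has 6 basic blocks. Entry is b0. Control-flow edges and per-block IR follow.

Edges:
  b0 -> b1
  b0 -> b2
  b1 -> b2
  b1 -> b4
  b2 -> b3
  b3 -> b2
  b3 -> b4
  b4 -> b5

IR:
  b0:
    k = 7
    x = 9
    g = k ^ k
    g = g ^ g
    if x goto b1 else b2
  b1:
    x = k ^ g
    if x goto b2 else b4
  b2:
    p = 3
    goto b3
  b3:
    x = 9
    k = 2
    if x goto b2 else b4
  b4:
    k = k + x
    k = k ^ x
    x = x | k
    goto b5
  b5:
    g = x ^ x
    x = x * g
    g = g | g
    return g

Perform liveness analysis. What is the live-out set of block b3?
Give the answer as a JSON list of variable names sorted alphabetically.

Per-block:
  b0 def {g,k,x} use ∅
  b1 def {x} use {g,k}
  b2 def {p} use ∅
  b3 def {k,x} use ∅
  b4 def {k,x} use {k,x}
  b5 def {g,x} use {x}

Backward fixpoint:
  b0: in=∅ out={g,k}
  b1: in={g,k} out={k,x}
  b2: in=∅ out=∅
  b3: in=∅ out={k,x}
  b4: in={k,x} out={x}
  b5: in={x} out=∅

live-out(b3) = ["k", "x"]

Answer: ["k", "x"]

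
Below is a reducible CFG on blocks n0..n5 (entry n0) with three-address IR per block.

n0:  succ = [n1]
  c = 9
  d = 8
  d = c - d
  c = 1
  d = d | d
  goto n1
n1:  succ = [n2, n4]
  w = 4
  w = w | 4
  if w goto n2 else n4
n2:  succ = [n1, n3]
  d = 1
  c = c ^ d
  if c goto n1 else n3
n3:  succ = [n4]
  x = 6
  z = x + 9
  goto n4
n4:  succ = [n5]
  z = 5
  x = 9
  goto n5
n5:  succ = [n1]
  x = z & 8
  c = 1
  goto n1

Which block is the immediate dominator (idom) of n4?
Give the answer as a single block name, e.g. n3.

idom tree: n1←n0 n2←n1 n3←n2 n4←n1 n5←n4
Dom at joins:
  n1: preds {n0,n2,n5}: {n0} ∩ {n0,n1,n2} ∩ {n0,n1,n4,n5} = {n0}; idom=n0
  n4: preds {n1,n3}: {n0,n1} ∩ {n0,n1,n2,n3} = {n0,n1}; idom=n1

idom(n4) = n1

Answer: n1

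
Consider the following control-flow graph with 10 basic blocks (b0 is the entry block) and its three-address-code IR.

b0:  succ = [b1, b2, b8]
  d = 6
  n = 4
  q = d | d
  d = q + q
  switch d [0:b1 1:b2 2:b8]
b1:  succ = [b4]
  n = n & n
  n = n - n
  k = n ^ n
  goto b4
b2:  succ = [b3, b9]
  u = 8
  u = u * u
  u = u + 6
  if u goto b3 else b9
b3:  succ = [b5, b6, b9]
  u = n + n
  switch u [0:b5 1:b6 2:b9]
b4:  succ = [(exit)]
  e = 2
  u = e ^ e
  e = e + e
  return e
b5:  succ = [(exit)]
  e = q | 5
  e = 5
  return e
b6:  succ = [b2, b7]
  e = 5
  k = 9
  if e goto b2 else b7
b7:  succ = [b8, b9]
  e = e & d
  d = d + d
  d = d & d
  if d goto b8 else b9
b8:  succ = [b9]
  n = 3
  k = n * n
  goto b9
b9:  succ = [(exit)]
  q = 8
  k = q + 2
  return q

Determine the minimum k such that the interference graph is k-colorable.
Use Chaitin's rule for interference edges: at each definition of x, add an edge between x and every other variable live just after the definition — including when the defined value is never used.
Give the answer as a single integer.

Answer: 5

Analysis:
Block summaries:
  b0: def={d,n,q} ue=∅
  b1: def={k,n} ue={n}
  b2: def={u} ue=∅
  b3: def={u} ue={n}
  b4: def={e,u} ue=∅
  b5: def={e} ue={q}
  b6: def={e,k} ue=∅
  b7: def={d,e} ue={d,e}
  b8: def={k,n} ue=∅
  b9: def={k,q} ue=∅

Backward fixpoint:
  live b0: ∅→{d,n,q}
  live b1: {n}→∅
  live b2: {d,n,q}→{d,n,q}
  live b3: {d,n,q}→{d,n,q}
  live b4: ∅→∅
  live b5: {q}→∅
  live b6: {d,n,q}→{d,e,n,q}
  live b7: {d,e}→∅
  live b8: ∅→∅
  live b9: ∅→∅

Interfere edges:
  d: {e,k,n,q,u}
  e: {d,k,n,q,u}
  k: {d,e,n,q}
  n: {d,e,k,q,u}
  q: {d,e,k,n,u}
  u: {d,e,n,q}

Registers:
  lower bound: {d,e,k,n,q} mutually conflict ⇒ χ ≥ 5
  assign d→R0 e→R1 k→R4 n→R2 q→R3 u→R4 — no edge inside a register ⇒ χ ≤ 5
  χ = 5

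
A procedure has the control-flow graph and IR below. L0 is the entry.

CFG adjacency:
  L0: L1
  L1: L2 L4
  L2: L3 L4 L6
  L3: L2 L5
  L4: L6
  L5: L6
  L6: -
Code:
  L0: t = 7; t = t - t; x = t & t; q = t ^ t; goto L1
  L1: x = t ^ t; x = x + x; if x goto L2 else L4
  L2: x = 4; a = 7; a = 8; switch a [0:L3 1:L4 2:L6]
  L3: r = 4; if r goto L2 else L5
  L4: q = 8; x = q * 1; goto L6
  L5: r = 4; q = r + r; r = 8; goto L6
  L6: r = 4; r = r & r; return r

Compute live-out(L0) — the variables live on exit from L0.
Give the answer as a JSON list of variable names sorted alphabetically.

Answer: ["t"]

Derivation:
Block summaries:
  L0 def {q,t,x} use ∅
  L1 def {x} use {t}
  L2 def {a,x} use ∅
  L3 def {r} use ∅
  L4 def {q,x} use ∅
  L5 def {q,r} use ∅
  L6 def {r} use ∅

Backward fixpoint:
  L0: in=∅ out={t}
  L1: in={t} out=∅
  L2: in=∅ out=∅
  L3: in=∅ out=∅
  L4: in=∅ out=∅
  L5: in=∅ out=∅
  L6: in=∅ out=∅

live-out(L0) = ["t"]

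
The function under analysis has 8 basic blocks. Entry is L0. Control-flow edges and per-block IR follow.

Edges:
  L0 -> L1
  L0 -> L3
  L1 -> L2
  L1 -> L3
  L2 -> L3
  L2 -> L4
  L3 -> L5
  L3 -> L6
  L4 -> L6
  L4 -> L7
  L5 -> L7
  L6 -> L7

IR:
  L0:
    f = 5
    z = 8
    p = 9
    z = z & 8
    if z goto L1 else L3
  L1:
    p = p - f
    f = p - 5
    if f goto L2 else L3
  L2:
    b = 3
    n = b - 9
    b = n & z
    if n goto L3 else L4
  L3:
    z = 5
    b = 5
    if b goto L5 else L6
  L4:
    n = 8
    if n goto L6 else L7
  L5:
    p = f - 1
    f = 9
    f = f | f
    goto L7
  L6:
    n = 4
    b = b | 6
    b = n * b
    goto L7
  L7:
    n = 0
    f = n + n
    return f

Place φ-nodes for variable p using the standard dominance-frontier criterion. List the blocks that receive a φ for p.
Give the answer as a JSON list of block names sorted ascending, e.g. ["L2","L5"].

Answer: ["L3", "L6", "L7"]

Working:
idom tree: L1←L0 L2←L1 L3←L0 L4←L2 L5←L3 L6←L0 L7←L0
Dom at joins:
  L3: preds {L0,L1,L2}: {L0} ∩ {L0,L1} ∩ {L0,L1,L2} = {L0}; idom=L0
  L6: preds {L3,L4}: {L0,L3} ∩ {L0,L1,L2,L4} = {L0}; idom=L0
  L7: preds {L4,L5,L6}: {L0,L1,L2,L4} ∩ {L0,L3,L5} ∩ {L0,L6} = {L0}; idom=L0

DF walk-up:
  L3←L0: walk · to L0
  L3←L1: walk L1 to L0
  L3←L2: walk L2→L1 to L0
  L6←L3: walk L3 to L0
  L6←L4: walk L4→L2→L1 to L0
  L7←L4: walk L4→L2→L1 to L0
  L7←L5: walk L5→L3 to L0
  L7←L6: walk L6 to L0
  DF(L0)=∅
  DF(L1)={L3,L6,L7}
  DF(L2)={L3,L6,L7}
  DF(L3)={L6,L7}
  DF(L4)={L6,L7}
  DF(L5)={L7}
  DF(L6)={L7}
  DF(L7)=∅

φ for p: defs {L0,L1,L5}
  DF⁺ = {L3,L6,L7}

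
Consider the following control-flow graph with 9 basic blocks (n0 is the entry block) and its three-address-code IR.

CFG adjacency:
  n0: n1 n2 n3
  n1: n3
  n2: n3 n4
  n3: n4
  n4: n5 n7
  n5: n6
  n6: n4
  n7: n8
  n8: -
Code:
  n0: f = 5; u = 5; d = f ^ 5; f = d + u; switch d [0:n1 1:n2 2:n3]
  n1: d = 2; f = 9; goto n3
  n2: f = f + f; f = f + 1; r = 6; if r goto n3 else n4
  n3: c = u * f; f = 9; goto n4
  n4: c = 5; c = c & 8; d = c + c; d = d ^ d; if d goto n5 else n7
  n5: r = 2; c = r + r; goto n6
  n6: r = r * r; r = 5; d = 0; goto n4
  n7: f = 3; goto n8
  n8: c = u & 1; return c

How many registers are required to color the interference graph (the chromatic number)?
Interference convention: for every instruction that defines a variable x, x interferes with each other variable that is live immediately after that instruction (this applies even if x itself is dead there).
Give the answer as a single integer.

def/use:
  n0: {d,f,u} / ∅
  n1: {d,f} / ∅
  n2: {f,r} / {f}
  n3: {c,f} / {f,u}
  n4: {c,d} / ∅
  n5: {c,r} / ∅
  n6: {d,r} / {r}
  n7: {f} / ∅
  n8: {c} / {u}

Backward fixpoint:
  n0: in=∅ out={f,u}
  n1: in={u} out={f,u}
  n2: in={f,u} out={f,u}
  n3: in={f,u} out={u}
  n4: in={u} out={u}
  n5: in={u} out={r,u}
  n6: in={r,u} out={u}
  n7: in={u} out={u}
  n8: in={u} out=∅

Interference:
  c: {r,u}
  d: {f,u}
  f: {d,r,u}
  r: {c,f,u}
  u: {c,d,f,r}

Chromatic number:
  {c,r,u} pairwise interfere (3-clique) ⇒ χ ≥ 3
  3-colouring: R0={u}  R1={c,f}  R2={d,r}
  χ = 3

Answer: 3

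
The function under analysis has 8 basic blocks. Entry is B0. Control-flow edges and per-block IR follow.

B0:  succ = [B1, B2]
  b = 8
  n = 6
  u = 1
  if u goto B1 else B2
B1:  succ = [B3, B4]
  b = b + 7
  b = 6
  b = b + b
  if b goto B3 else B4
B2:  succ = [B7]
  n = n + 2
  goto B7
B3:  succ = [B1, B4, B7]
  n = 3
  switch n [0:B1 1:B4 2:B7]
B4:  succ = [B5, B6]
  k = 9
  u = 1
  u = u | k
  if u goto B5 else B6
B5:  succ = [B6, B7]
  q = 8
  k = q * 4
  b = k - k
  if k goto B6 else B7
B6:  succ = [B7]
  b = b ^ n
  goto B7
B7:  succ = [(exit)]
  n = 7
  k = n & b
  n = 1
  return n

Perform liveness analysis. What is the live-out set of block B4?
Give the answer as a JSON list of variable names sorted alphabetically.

Answer: ["b", "n"]

Working:
Per-block:
  B0: {b,n,u} / ∅
  B1: {b} / {b}
  B2: {n} / {n}
  B3: {n} / ∅
  B4: {k,u} / ∅
  B5: {b,k,q} / ∅
  B6: {b} / {b,n}
  B7: {k,n} / {b}

Backward fixpoint:
  B0 li=∅ lo={b,n}
  B1 li={b,n} lo={b,n}
  B2 li={b,n} lo={b}
  B3 li={b} lo={b,n}
  B4 li={b,n} lo={b,n}
  B5 li={n} lo={b,n}
  B6 li={b,n} lo={b}
  B7 li={b} lo=∅

live-out(B4) = ["b", "n"]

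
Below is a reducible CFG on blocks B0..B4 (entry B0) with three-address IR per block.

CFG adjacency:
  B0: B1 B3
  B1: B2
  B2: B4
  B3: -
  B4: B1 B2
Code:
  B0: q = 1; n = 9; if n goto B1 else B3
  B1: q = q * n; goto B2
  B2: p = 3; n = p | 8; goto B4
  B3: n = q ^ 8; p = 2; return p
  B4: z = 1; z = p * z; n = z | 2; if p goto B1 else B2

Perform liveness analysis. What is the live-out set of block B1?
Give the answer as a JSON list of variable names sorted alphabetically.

Answer: ["q"]

Analysis:
Per-block:
  B0: {n,q} / ∅
  B1: {q} / {n,q}
  B2: {n,p} / ∅
  B3: {n,p} / {q}
  B4: {n,z} / {p}

Liveness:
  B0 li=∅ lo={n,q}
  B1 li={n,q} lo={q}
  B2 li={q} lo={p,q}
  B3 li={q} lo=∅
  B4 li={p,q} lo={n,q}

live-out(B1) = ["q"]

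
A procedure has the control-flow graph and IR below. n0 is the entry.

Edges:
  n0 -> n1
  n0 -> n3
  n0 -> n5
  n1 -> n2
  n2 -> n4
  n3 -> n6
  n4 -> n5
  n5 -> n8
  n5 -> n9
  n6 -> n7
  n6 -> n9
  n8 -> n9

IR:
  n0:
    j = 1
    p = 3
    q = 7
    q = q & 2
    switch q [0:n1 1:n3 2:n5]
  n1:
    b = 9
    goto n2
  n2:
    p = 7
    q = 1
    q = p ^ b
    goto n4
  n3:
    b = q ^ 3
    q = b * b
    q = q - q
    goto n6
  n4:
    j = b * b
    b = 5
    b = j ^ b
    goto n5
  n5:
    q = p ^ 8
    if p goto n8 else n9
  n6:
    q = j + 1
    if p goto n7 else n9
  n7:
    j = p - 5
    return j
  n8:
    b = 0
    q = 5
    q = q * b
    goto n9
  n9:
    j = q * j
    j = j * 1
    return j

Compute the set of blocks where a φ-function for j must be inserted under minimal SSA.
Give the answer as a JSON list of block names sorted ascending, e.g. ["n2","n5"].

Answer: ["n5", "n9"]

Analysis:
idom tree: n1←n0 n2←n1 n3←n0 n4←n2 n5←n0 n6←n3 n7←n6 n8←n5 n9←n0
Dom∩ at merges:
  n5: preds {n0,n4}: {n0} ∩ {n0,n1,n2,n4} = {n0}; idom=n0
  n9: preds {n5,n6,n8}: {n0,n5} ∩ {n0,n3,n6} ∩ {n0,n5,n8} = {n0}; idom=n0

Frontier:
  n5←n0: walk · to n0
  n5←n4: walk n4→n2→n1 to n0
  n9←n5: walk n5 to n0
  n9←n6: walk n6→n3 to n0
  n9←n8: walk n8→n5 to n0
  DF(n0)=∅
  DF(n1)={n5}
  DF(n2)={n5}
  DF(n3)={n9}
  DF(n4)={n5}
  DF(n5)={n9}
  DF(n6)={n9}
  DF(n7)=∅
  DF(n8)={n9}
  DF(n9)=∅

φ for j: defs {n0,n4,n7,n9}
  DF⁺ = {n5,n9}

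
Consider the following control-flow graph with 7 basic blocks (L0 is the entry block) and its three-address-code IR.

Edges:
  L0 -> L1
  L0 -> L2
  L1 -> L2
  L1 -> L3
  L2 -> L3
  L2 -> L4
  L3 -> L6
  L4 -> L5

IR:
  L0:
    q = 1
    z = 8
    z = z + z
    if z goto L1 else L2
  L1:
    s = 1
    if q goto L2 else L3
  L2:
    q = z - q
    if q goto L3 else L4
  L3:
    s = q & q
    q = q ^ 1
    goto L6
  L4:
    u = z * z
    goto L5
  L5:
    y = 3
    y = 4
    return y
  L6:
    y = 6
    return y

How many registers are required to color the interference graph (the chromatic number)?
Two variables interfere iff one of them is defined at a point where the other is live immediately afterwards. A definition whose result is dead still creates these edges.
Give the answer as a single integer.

Answer: 3

Working:
def/use:
  L0: def={q,z} ue=∅
  L1: def={s} ue={q}
  L2: def={q} ue={q,z}
  L3: def={q,s} ue={q}
  L4: def={u} ue={z}
  L5: def={y} ue=∅
  L6: def={y} ue=∅

Liveness:
  live L0: ∅→{q,z}
  live L1: {q,z}→{q,z}
  live L2: {q,z}→{q,z}
  live L3: {q}→∅
  live L4: {z}→∅
  live L5: ∅→∅
  live L6: ∅→∅

Interfere edges:
  q — {s,z}
  s — {q,z}
  u — ∅
  y — ∅
  z — {q,s}

Colouring:
  {q,s,z} pairwise interfere (3-clique) ⇒ χ ≥ 3
  3-colouring: r0={q,u,y}  r1={s}  r2={z}
  χ = 3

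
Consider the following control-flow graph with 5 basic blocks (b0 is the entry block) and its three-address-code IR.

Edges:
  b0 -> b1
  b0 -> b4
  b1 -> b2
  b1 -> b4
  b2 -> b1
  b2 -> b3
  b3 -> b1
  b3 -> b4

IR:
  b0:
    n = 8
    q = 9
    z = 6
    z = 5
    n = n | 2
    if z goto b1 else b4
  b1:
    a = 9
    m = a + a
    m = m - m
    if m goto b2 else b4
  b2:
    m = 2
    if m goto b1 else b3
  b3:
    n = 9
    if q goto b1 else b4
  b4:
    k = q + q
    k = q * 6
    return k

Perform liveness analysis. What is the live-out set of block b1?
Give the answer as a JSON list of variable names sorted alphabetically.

def/use:
  b0: {n,q,z} / ∅
  b1: {a,m} / ∅
  b2: {m} / ∅
  b3: {n} / {q}
  b4: {k} / {q}

Liveness:
  live b0: ∅→{q}
  live b1: {q}→{q}
  live b2: {q}→{q}
  live b3: {q}→{q}
  live b4: {q}→∅

live-out(b1) = ["q"]

Answer: ["q"]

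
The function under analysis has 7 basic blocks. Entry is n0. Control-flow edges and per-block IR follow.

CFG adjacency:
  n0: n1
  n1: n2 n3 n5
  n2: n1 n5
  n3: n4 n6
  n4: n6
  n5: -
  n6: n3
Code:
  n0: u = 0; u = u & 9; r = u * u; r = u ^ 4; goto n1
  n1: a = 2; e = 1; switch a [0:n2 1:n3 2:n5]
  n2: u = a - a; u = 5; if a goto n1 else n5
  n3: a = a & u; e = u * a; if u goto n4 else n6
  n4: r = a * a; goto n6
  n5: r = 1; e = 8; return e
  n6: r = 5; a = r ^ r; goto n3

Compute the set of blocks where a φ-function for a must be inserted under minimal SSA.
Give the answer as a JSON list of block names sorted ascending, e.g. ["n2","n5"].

Answer: ["n1", "n3"]

Working:
idom tree: n1←n0 n2←n1 n3←n1 n4←n3 n5←n1 n6←n3
Dom at joins:
  n1: preds {n0,n2}: {n0} ∩ {n0,n1,n2} = {n0}; idom=n0
  n3: preds {n1,n6}: {n0,n1} ∩ {n0,n1,n3,n6} = {n0,n1}; idom=n1
  n5: preds {n1,n2}: {n0,n1} ∩ {n0,n1,n2} = {n0,n1}; idom=n1
  n6: preds {n3,n4}: {n0,n1,n3} ∩ {n0,n1,n3,n4} = {n0,n1,n3}; idom=n3

Frontier:
  join n1 pred n0: · stop@n0
  join n1 pred n2: n2→n1 stop@n0
  join n3 pred n1: · stop@n1
  join n3 pred n6: n6→n3 stop@n1
  join n5 pred n1: · stop@n1
  join n5 pred n2: n2 stop@n1
  join n6 pred n3: · stop@n3
  join n6 pred n4: n4 stop@n3
  n0: DF=∅
  n1: DF={n1}
  n2: DF={n1,n5}
  n3: DF={n3}
  n4: DF={n6}
  n5: DF=∅
  n6: DF={n3}

φ for a: defs {n1,n3,n6}
  DF⁺ = {n1,n3}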